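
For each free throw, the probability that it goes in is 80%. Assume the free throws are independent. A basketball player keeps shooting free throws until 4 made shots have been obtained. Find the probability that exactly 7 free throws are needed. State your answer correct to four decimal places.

0.0655

Y = trial on which the fourth success occurs; negative binomial, r=4, p=0.80.
P(Y=7) = C(6,3) · p^4 · (1−p)^3
= 20 · 0.4096 · 0.008 = 0.065536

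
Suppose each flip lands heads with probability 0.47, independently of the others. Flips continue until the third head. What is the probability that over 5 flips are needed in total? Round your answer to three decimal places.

Needing more than 5 flips ⇔ fewer than 3 successes in the first 5. With X ~ Binomial(5, 0.47), P(Y > 5) = P(X ≤ 2).
  k=0: C(5,0)·0.47^0·0.53^5 = 0.04182
  k=1: C(5,1)·0.47^1·0.53^4 = 0.18543
  k=2: C(5,2)·0.47^2·0.53^3 = 0.32887
P(X ≤ 2) = 0.55612

0.556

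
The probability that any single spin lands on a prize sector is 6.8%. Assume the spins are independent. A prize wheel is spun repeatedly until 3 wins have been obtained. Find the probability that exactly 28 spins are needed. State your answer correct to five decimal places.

Y = trial on which the third success occurs; negative binomial, r=3, p=0.068.
P(Y=28) = C(27,2) · p^3 · (1−p)^25
= 351 · 0.00031443 · 0.17195 = 0.0189772

0.01898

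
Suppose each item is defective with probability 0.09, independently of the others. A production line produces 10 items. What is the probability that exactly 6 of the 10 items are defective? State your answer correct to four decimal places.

X ~ Binomial(n=10, p=0.09).
P(X=6) = C(10,6) · p^6 · (1−p)^4
= 210 · 5.3144e-07 · 0.68575 = 0.000077

0.0001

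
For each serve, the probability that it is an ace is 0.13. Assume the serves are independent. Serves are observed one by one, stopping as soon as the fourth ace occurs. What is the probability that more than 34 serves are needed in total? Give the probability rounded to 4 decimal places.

0.3388

Needing more than 34 serves ⇔ fewer than 4 successes in the first 34. With X ~ Binomial(34, 0.13), P(Y > 34) = P(X ≤ 3).
  k=0: C(34,0)·0.13^0·0.87^34 = 0.008783
  k=1: C(34,1)·0.13^1·0.87^33 = 0.044623
  k=2: C(34,2)·0.13^2·0.87^32 = 0.110018
  k=3: C(34,3)·0.13^3·0.87^31 = 0.175355
P(X ≤ 3) = 0.338780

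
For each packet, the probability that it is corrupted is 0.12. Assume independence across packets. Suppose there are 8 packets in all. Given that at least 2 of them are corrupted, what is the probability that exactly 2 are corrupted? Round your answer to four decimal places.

X ~ Binomial(8, 0.12). Want P(X=2 | X≥2) = P(X=2) / P(X≥2).
P(X=2) = C(8,2)·0.12^2·0.88^6 = 0.187248
P(X≥2) = 1 − 0.359635 − 0.392329 = 0.248037
Ratio = 0.187248 / 0.248037 = 0.754919

0.7549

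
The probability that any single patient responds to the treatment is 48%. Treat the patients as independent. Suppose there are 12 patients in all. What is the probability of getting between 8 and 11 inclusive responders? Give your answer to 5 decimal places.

X ~ Binomial(12, 0.48); P(8 ≤ X ≤ 11) = Σ C(12,k) p^k (1−p)^(12−k) over k:
  k=8: C(12,8)·0.48^8·0.52^4 = 0.1019879
  k=9: C(12,9)·0.48^9·0.52^3 = 0.0418412
  k=10: C(12,10)·0.48^10·0.52^2 = 0.0115868
  k=11: C(12,11)·0.48^11·0.52^1 = 0.0019446
Total = 0.1573605

0.15736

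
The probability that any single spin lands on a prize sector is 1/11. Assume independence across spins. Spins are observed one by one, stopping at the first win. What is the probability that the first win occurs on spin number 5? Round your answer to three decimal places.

Geometric (trials to first success), p = 0.090909.
P(Y = 5) = (1−p)^4 · p = 0.68301 · 0.090909 = 0.06209

0.062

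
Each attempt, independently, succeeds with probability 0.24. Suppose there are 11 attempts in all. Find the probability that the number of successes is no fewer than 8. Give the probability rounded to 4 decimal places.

0.0009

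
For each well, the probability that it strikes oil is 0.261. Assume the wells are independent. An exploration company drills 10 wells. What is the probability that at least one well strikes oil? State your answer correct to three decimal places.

P(at least one) = 1 − P(none) = 1 − (1 − 0.261)^10
= 1 − 0.04858 = 0.95142

0.951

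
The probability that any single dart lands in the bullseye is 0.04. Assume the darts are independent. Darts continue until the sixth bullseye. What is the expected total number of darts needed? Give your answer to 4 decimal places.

150.0000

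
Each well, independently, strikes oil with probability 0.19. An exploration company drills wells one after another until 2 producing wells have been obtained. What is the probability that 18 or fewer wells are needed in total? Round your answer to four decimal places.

Finishing within 18 wells ⇔ at least 2 successes in the first 18. With X ~ Binomial(18, 0.19), P(Y ≤ 18) = 1 − P(X ≤ 1).
  k=0: C(18,0)·0.19^0·0.81^18 = 0.022528
  k=1: C(18,1)·0.19^1·0.81^17 = 0.095120
1 − 0.117648 = 0.882352

0.8824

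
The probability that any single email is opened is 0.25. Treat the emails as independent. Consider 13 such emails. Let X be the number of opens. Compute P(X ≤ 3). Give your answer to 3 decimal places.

0.584

X ~ Binomial(13, 0.25); P(X ≤ 3) = Σ C(13,k) p^k (1−p)^(13−k) over k:
  k=0: C(13,0)·0.25^0·0.75^13 = 0.02376
  k=1: C(13,1)·0.25^1·0.75^12 = 0.10295
  k=2: C(13,2)·0.25^2·0.75^11 = 0.20590
  k=3: C(13,3)·0.25^3·0.75^10 = 0.25165
Total = 0.58425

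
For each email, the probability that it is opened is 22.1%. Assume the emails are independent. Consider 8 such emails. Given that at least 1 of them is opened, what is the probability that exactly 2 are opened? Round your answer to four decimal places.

0.3536

X ~ Binomial(8, 0.221). Want P(X=2 | X≥1) = P(X=2) / P(X≥1).
P(X=2) = C(8,2)·0.221^2·0.779^6 = 0.305610
P(X≥1) = 1 − 0.135612 = 0.864388
Ratio = 0.305610 / 0.864388 = 0.353557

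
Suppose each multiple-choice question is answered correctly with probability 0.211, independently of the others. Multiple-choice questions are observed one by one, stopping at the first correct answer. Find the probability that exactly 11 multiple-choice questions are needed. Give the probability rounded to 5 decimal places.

0.01973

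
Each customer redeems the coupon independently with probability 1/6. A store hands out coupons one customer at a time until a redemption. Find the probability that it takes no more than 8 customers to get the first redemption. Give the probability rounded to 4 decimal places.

0.7674

Y = number of customers to the first success; geometric, p = 0.166667.
P(Y ≤ 8) = 1 − (1−p)^8 = 1 − 0.232568 = 0.767432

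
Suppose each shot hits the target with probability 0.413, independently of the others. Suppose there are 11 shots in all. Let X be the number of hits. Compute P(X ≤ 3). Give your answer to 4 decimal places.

0.2664

X ~ Binomial(11, 0.413); P(X ≤ 3) = Σ C(11,k) p^k (1−p)^(11−k) over k:
  k=0: C(11,0)·0.413^0·0.587^11 = 0.002851
  k=1: C(11,1)·0.413^1·0.587^10 = 0.022066
  k=2: C(11,2)·0.413^2·0.587^9 = 0.077626
  k=3: C(11,3)·0.413^3·0.587^8 = 0.163847
Total = 0.266390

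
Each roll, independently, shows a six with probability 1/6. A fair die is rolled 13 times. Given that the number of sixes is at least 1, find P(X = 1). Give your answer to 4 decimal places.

0.2681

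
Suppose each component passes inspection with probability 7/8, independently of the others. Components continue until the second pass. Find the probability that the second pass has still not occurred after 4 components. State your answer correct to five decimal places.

Needing more than 4 components ⇔ fewer than 2 successes in the first 4. With X ~ Binomial(4, 0.875), P(Y > 4) = P(X ≤ 1).
  k=0: C(4,0)·0.875^0·0.125^4 = 0.0002441
  k=1: C(4,1)·0.875^1·0.125^3 = 0.0068359
P(X ≤ 1) = 0.0070801

0.00708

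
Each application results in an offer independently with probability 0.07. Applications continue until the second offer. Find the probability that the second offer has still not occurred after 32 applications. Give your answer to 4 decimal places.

0.3342

Needing more than 32 applications ⇔ fewer than 2 successes in the first 32. With X ~ Binomial(32, 0.07), P(Y > 32) = P(X ≤ 1).
  k=0: C(32,0)·0.07^0·0.93^32 = 0.098052
  k=1: C(32,1)·0.07^1·0.93^31 = 0.236167
P(X ≤ 1) = 0.334219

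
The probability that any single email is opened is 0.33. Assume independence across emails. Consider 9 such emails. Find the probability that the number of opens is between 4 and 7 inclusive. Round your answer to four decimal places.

0.3406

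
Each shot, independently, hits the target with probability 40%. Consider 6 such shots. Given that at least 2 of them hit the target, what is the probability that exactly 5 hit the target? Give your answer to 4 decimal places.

0.0481

X ~ Binomial(6, 0.40). Want P(X=5 | X≥2) = P(X=5) / P(X≥2).
P(X=5) = C(6,5)·0.40^5·0.60^1 = 0.036864
P(X≥2) = 1 − 0.046656 − 0.186624 = 0.766720
Ratio = 0.036864 / 0.766720 = 0.048080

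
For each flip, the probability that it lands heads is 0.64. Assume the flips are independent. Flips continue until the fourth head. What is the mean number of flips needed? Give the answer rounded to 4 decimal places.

6.2500

Y = total flips until the fourth success; negative binomial with r=4, p=0.64.
E[Y] = r / p = 4 / 0.64 = 6.250000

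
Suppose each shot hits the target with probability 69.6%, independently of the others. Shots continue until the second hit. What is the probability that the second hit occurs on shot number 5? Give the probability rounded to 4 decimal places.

0.0544

Y = trial on which the second success occurs; negative binomial, r=2, p=0.696.
P(Y=5) = C(4,1) · p^2 · (1−p)^3
= 4 · 0.48442 · 0.028094 = 0.054438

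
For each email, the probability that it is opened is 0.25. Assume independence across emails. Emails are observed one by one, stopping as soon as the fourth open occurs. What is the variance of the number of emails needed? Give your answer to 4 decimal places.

48.0000

Y = total emails until the fourth success; negative binomial with r=4, p=0.25.
Var(Y) = r(1−p)/p² = 4·0.75 / 0.25² = 48.000000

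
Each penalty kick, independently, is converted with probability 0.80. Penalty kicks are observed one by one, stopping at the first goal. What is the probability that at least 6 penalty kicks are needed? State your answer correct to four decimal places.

Y = number of penalty kicks to the first success; geometric, p = 0.80.
P(Y > 5) = P(first 5 all fail) = (1−p)^5 = 0.000320

0.0003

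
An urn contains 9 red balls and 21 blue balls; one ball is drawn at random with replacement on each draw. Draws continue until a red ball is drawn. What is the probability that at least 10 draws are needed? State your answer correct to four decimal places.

0.0404

Y = number of draws to the first success; geometric, p = 0.30.
P(Y > 9) = P(first 9 all fail) = (1−p)^9 = 0.040354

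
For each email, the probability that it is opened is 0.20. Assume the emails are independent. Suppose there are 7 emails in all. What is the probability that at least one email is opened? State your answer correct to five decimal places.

P(at least one) = 1 − P(none) = 1 − (1 − 0.20)^7
= 1 − 0.2097152 = 0.7902848

0.79028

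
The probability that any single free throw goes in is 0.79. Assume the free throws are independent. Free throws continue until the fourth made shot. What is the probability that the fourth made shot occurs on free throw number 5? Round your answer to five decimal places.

Y = trial on which the fourth success occurs; negative binomial, r=4, p=0.79.
P(Y=5) = C(4,3) · p^4 · (1−p)^1
= 4 · 0.3895 · 0.21 = 0.3271807

0.32718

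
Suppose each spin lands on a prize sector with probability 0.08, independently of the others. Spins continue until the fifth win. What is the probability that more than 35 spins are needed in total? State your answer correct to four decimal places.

0.8557

Needing more than 35 spins ⇔ fewer than 5 successes in the first 35. With X ~ Binomial(35, 0.08), P(Y > 35) = P(X ≤ 4).
  k=0: C(35,0)·0.08^0·0.92^35 = 0.054022
  k=1: C(35,1)·0.08^1·0.92^34 = 0.164416
  k=2: C(35,2)·0.08^2·0.92^33 = 0.243050
  k=3: C(35,3)·0.08^3·0.92^32 = 0.232482
  k=4: C(35,4)·0.08^4·0.92^31 = 0.161727
P(X ≤ 4) = 0.855698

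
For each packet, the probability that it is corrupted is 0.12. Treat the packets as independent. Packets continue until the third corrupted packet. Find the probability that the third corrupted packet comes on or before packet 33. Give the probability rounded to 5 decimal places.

Finishing within 33 packets ⇔ at least 3 successes in the first 33. With X ~ Binomial(33, 0.12), P(Y ≤ 33) = 1 − P(X ≤ 2).
  k=0: C(33,0)·0.12^0·0.88^33 = 0.0147207
  k=1: C(33,1)·0.12^1·0.88^32 = 0.0662431
  k=2: C(33,2)·0.12^2·0.88^31 = 0.1445304
1 − 0.2254942 = 0.7745058

0.77451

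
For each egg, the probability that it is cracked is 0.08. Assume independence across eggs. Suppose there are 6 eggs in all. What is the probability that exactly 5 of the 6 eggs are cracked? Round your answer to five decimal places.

0.00002

X ~ Binomial(n=6, p=0.08).
P(X=5) = C(6,5) · p^5 · (1−p)^1
= 6 · 3.2768e-06 · 0.92 = 0.0000181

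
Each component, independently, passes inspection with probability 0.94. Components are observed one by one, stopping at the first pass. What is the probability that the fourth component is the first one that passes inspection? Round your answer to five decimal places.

0.00020

Geometric (trials to first success), p = 0.94.
P(Y = 4) = (1−p)^3 · p = 0.000216 · 0.94 = 0.0002030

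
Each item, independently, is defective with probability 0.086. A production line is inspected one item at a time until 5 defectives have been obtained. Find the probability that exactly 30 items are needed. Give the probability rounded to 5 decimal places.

0.01180

Y = trial on which the fifth success occurs; negative binomial, r=5, p=0.086.
P(Y=30) = C(29,4) · p^5 · (1−p)^25
= 23751 · 4.7043e-06 · 0.1056 = 0.0117986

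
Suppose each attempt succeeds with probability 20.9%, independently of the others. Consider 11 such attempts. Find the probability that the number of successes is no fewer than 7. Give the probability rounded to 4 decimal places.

X ~ Binomial(11, 0.209); P(X ≥ 7) = Σ C(11,k) p^k (1−p)^(11−k) over k:
  k=7: C(11,7)·0.209^7·0.791^4 = 0.002250
  k=8: C(11,8)·0.209^8·0.791^3 = 0.000297
  k=9: C(11,9)·0.209^9·0.791^2 = 0.000026
  k=10: C(11,10)·0.209^10·0.791^1 = 0.000001
  k=11: C(11,11)·0.209^11·0.791^0 = 0.000000
Total = 0.002575

0.0026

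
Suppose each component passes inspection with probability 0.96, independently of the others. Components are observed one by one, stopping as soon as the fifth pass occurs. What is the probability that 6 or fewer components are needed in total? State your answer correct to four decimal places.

Finishing within 6 components ⇔ at least 5 successes in the first 6. With X ~ Binomial(6, 0.96), P(Y ≤ 6) = 1 − P(X ≤ 4).
  k=0: C(6,0)·0.96^0·0.04^6 = 0.000000
  k=1: C(6,1)·0.96^1·0.04^5 = 0.000001
  k=2: C(6,2)·0.96^2·0.04^4 = 0.000035
  k=3: C(6,3)·0.96^3·0.04^3 = 0.001132
  k=4: C(6,4)·0.96^4·0.04^2 = 0.020384
1 − 0.021553 = 0.978447

0.9784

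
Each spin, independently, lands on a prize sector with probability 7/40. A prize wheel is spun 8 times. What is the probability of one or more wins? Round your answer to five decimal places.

P(at least one) = 1 − P(none) = 1 − (1 − 0.175)^8
= 1 − 0.2146009 = 0.7853991

0.78540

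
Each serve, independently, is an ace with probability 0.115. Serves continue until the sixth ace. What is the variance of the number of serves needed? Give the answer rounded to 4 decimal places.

Y = total serves until the sixth success; negative binomial with r=6, p=0.115.
Var(Y) = r(1−p)/p² = 6·0.885 / 0.115² = 401.512287

401.5123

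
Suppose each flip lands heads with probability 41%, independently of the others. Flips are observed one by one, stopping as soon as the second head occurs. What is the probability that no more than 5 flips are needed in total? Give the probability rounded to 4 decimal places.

0.6801

Finishing within 5 flips ⇔ at least 2 successes in the first 5. With X ~ Binomial(5, 0.41), P(Y ≤ 5) = 1 − P(X ≤ 1).
  k=0: C(5,0)·0.41^0·0.59^5 = 0.071492
  k=1: C(5,1)·0.41^1·0.59^4 = 0.248406
1 − 0.319898 = 0.680102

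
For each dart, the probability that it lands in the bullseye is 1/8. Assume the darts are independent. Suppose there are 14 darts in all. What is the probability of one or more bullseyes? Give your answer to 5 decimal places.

0.84579

P(at least one) = 1 − P(none) = 1 − (1 − 0.125)^14
= 1 − 0.1542101 = 0.8457899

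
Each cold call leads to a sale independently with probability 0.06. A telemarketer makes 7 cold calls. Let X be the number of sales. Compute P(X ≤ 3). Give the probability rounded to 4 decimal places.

X ~ Binomial(7, 0.06); P(X ≤ 3) = Σ C(7,k) p^k (1−p)^(7−k) over k:
  k=0: C(7,0)·0.06^0·0.94^7 = 0.648478
  k=1: C(7,1)·0.06^1·0.94^6 = 0.289745
  k=2: C(7,2)·0.06^2·0.94^5 = 0.055483
  k=3: C(7,3)·0.06^3·0.94^4 = 0.005902
Total = 0.999609

0.9996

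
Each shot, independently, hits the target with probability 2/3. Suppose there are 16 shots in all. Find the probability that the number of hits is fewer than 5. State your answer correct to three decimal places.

X ~ Binomial(16, 0.666667); P(X ≤ 4) = Σ C(16,k) p^k (1−p)^(16−k) over k:
  k=0: C(16,0)·0.666667^0·0.333333^16 = 0.00000
  k=1: C(16,1)·0.666667^1·0.333333^15 = 0.00000
  k=2: C(16,2)·0.666667^2·0.333333^14 = 0.00001
  k=3: C(16,3)·0.666667^3·0.333333^13 = 0.00010
  k=4: C(16,4)·0.666667^4·0.333333^12 = 0.00068
Total = 0.00079

0.001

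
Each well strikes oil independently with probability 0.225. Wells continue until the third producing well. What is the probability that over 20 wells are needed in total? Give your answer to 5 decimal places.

0.13943

Needing more than 20 wells ⇔ fewer than 3 successes in the first 20. With X ~ Binomial(20, 0.225), P(Y > 20) = P(X ≤ 2).
  k=0: C(20,0)·0.225^0·0.775^20 = 0.0061099
  k=1: C(20,1)·0.225^1·0.775^19 = 0.0354768
  k=2: C(20,2)·0.225^2·0.775^18 = 0.0978474
P(X ≤ 2) = 0.1394341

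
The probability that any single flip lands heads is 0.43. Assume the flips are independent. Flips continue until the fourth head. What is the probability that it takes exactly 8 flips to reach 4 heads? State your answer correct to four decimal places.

Y = trial on which the fourth success occurs; negative binomial, r=4, p=0.43.
P(Y=8) = C(7,3) · p^4 · (1−p)^4
= 35 · 0.034188 · 0.10556 = 0.126311

0.1263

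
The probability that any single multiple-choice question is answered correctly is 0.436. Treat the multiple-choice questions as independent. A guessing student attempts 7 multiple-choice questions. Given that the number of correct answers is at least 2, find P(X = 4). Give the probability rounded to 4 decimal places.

X ~ Binomial(7, 0.436). Want P(X=4 | X≥2) = P(X=4) / P(X≥2).
P(X=4) = C(7,4)·0.436^4·0.564^3 = 0.226909
P(X≥2) = 1 − 0.018153 − 0.098233 = 0.883613
Ratio = 0.226909 / 0.883613 = 0.256796

0.2568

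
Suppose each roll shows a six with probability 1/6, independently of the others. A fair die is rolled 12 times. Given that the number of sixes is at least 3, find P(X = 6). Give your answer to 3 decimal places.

0.021

X ~ Binomial(12, 0.166667). Want P(X=6 | X≥3) = P(X=6) / P(X≥3).
P(X=6) = C(12,6)·0.166667^6·0.833333^6 = 0.00663
P(X≥3) = 1 − 0.11216 − 0.26918 − 0.29609 = 0.32257
Ratio = 0.00663 / 0.32257 = 0.02056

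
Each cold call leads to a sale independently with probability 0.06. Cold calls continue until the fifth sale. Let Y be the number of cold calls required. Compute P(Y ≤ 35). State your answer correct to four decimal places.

Finishing within 35 cold calls ⇔ at least 5 successes in the first 35. With X ~ Binomial(35, 0.06), P(Y ≤ 35) = 1 − P(X ≤ 4).
  k=0: C(35,0)·0.06^0·0.94^35 = 0.114677
  k=1: C(35,1)·0.06^1·0.94^34 = 0.256192
  k=2: C(35,2)·0.06^2·0.94^33 = 0.277996
  k=3: C(35,3)·0.06^3·0.94^32 = 0.195189
  k=4: C(35,4)·0.06^4·0.94^31 = 0.099671
1 − 0.943725 = 0.056275

0.0563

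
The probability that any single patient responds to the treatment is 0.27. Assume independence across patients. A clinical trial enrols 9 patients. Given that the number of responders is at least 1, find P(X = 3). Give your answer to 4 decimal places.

X ~ Binomial(9, 0.27). Want P(X=3 | X≥1) = P(X=3) / P(X≥1).
P(X=3) = C(9,3)·0.27^3·0.73^6 = 0.250212
P(X≥1) = 1 − 0.058872 = 0.941128
Ratio = 0.250212 / 0.941128 = 0.265864

0.2659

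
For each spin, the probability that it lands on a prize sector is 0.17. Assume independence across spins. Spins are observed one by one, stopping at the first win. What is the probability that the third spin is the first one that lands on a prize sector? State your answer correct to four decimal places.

Geometric (trials to first success), p = 0.17.
P(Y = 3) = (1−p)^2 · p = 0.6889 · 0.17 = 0.117113

0.1171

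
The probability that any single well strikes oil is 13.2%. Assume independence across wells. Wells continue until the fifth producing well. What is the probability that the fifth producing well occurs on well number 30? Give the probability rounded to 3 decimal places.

Y = trial on which the fifth success occurs; negative binomial, r=5, p=0.132.
P(Y=30) = C(29,4) · p^5 · (1−p)^25
= 23751 · 4.0075e-05 · 0.02904 = 0.02764

0.028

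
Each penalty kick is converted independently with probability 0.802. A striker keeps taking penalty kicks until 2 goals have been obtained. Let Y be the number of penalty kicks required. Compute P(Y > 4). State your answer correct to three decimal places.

Needing more than 4 penalty kicks ⇔ fewer than 2 successes in the first 4. With X ~ Binomial(4, 0.802), P(Y > 4) = P(X ≤ 1).
  k=0: C(4,0)·0.802^0·0.198^4 = 0.00154
  k=1: C(4,1)·0.802^1·0.198^3 = 0.02490
P(X ≤ 1) = 0.02644

0.026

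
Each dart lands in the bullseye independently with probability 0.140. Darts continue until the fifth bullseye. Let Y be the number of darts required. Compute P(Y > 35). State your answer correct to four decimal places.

Needing more than 35 darts ⇔ fewer than 5 successes in the first 35. With X ~ Binomial(35, 0.14), P(Y > 35) = P(X ≤ 4).
  k=0: C(35,0)·0.14^0·0.86^35 = 0.005099
  k=1: C(35,1)·0.14^1·0.86^34 = 0.029050
  k=2: C(35,2)·0.14^2·0.86^33 = 0.080394
  k=3: C(35,3)·0.14^3·0.86^32 = 0.143961
  k=4: C(35,4)·0.14^4·0.86^31 = 0.187484
P(X ≤ 4) = 0.445987

0.4460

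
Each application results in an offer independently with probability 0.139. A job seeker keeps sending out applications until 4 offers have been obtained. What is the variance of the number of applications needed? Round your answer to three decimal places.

178.252

Y = total applications until the fourth success; negative binomial with r=4, p=0.139.
Var(Y) = r(1−p)/p² = 4·0.861 / 0.139² = 178.25164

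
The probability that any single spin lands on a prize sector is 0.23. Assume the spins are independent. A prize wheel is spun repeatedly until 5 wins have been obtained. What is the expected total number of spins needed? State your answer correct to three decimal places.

Y = total spins until the fifth success; negative binomial with r=5, p=0.23.
E[Y] = r / p = 5 / 0.23 = 21.73913

21.739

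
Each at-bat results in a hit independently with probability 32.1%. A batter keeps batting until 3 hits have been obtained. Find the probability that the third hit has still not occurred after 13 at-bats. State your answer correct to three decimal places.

0.160

Needing more than 13 at-bats ⇔ fewer than 3 successes in the first 13. With X ~ Binomial(13, 0.321), P(Y > 13) = P(X ≤ 2).
  k=0: C(13,0)·0.321^0·0.679^13 = 0.00652
  k=1: C(13,1)·0.321^1·0.679^12 = 0.04008
  k=2: C(13,2)·0.321^2·0.679^11 = 0.11368
P(X ≤ 2) = 0.16027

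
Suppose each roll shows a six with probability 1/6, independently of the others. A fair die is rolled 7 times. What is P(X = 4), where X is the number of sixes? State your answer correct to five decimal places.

0.01563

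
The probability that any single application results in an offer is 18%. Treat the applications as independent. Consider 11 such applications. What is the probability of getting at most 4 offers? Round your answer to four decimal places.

X ~ Binomial(11, 0.18); P(X ≤ 4) = Σ C(11,k) p^k (1−p)^(11−k) over k:
  k=0: C(11,0)·0.18^0·0.82^11 = 0.112707
  k=1: C(11,1)·0.18^1·0.82^10 = 0.272147
  k=2: C(11,2)·0.18^2·0.82^9 = 0.298698
  k=3: C(11,3)·0.18^3·0.82^8 = 0.196704
  k=4: C(11,4)·0.18^4·0.82^7 = 0.086358
Total = 0.966614

0.9666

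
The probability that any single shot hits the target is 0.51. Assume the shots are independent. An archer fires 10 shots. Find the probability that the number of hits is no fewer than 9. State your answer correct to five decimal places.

0.01263

X ~ Binomial(10, 0.51); P(X ≥ 9) = Σ C(10,k) p^k (1−p)^(10−k) over k:
  k=9: C(10,9)·0.51^9·0.49^1 = 0.0114374
  k=10: C(10,10)·0.51^10·0.49^0 = 0.0011904
Total = 0.0126278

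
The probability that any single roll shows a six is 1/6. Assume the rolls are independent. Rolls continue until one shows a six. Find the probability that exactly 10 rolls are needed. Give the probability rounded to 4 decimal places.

Geometric (trials to first success), p = 0.166667.
P(Y = 10) = (1−p)^9 · p = 0.19381 · 0.166667 = 0.032301

0.0323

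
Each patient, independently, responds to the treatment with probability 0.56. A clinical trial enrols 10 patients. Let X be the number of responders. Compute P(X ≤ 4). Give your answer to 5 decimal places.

0.24070

X ~ Binomial(10, 0.56); P(X ≤ 4) = Σ C(10,k) p^k (1−p)^(10−k) over k:
  k=0: C(10,0)·0.56^0·0.44^10 = 0.0002720
  k=1: C(10,1)·0.56^1·0.44^9 = 0.0034615
  k=2: C(10,2)·0.56^2·0.44^8 = 0.0198249
  k=3: C(10,3)·0.56^3·0.44^7 = 0.0672844
  k=4: C(10,4)·0.56^4·0.44^6 = 0.1498606
Total = 0.2407033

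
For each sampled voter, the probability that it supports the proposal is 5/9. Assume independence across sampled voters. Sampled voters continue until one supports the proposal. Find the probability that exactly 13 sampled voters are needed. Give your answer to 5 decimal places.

Geometric (trials to first success), p = 0.555556.
P(Y = 13) = (1−p)^12 · p = 5.9403e-05 · 0.555556 = 0.0000330

0.00003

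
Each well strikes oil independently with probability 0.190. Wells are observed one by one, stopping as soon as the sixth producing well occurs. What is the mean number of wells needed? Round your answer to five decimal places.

31.57895

Y = total wells until the sixth success; negative binomial with r=6, p=0.19.
E[Y] = r / p = 6 / 0.19 = 31.5789474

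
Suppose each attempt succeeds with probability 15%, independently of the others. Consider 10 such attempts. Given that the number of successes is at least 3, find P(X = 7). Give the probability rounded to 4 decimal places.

X ~ Binomial(10, 0.15). Want P(X=7 | X≥3) = P(X=7) / P(X≥3).
P(X=7) = C(10,7)·0.15^7·0.85^3 = 0.000126
P(X≥3) = 1 − 0.196874 − 0.347425 − 0.275897 = 0.179804
Ratio = 0.000126 / 0.179804 = 0.000700

0.0007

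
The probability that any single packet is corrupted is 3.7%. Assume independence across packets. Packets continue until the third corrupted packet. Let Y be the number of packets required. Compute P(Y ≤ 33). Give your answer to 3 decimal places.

0.122

Finishing within 33 packets ⇔ at least 3 successes in the first 33. With X ~ Binomial(33, 0.037), P(Y ≤ 33) = 1 − P(X ≤ 2).
  k=0: C(33,0)·0.037^0·0.963^33 = 0.28818
  k=1: C(33,1)·0.037^1·0.963^32 = 0.36539
  k=2: C(33,2)·0.037^2·0.963^31 = 0.22462
1 − 0.87819 = 0.12181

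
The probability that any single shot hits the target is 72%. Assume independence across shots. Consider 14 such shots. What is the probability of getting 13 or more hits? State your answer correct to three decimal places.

X ~ Binomial(14, 0.72); P(X ≥ 13) = Σ C(14,k) p^k (1−p)^(14−k) over k:
  k=13: C(14,13)·0.72^13·0.28^1 = 0.05478
  k=14: C(14,14)·0.72^14·0.28^0 = 0.01006
Total = 0.06484

0.065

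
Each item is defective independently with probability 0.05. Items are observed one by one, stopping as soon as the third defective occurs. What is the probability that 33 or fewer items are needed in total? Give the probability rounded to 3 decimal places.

0.227

Finishing within 33 items ⇔ at least 3 successes in the first 33. With X ~ Binomial(33, 0.05), P(Y ≤ 33) = 1 − P(X ≤ 2).
  k=0: C(33,0)·0.05^0·0.95^33 = 0.18403
  k=1: C(33,1)·0.05^1·0.95^32 = 0.31962
  k=2: C(33,2)·0.05^2·0.95^31 = 0.26916
1 − 0.77281 = 0.22719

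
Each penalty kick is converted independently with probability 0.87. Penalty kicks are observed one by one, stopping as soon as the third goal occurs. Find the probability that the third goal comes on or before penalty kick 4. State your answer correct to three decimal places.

Finishing within 4 penalty kicks ⇔ at least 3 successes in the first 4. With X ~ Binomial(4, 0.87), P(Y ≤ 4) = 1 − P(X ≤ 2).
  k=0: C(4,0)·0.87^0·0.13^4 = 0.00029
  k=1: C(4,1)·0.87^1·0.13^3 = 0.00765
  k=2: C(4,2)·0.87^2·0.13^2 = 0.07675
1 − 0.08468 = 0.91532

0.915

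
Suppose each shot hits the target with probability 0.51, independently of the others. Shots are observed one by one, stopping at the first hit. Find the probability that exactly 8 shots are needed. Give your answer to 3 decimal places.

Geometric (trials to first success), p = 0.51.
P(Y = 8) = (1−p)^7 · p = 0.0067822 · 0.51 = 0.00346

0.003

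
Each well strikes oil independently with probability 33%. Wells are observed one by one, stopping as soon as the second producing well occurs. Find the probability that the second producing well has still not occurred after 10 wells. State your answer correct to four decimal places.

0.1080

Needing more than 10 wells ⇔ fewer than 2 successes in the first 10. With X ~ Binomial(10, 0.33), P(Y > 10) = P(X ≤ 1).
  k=0: C(10,0)·0.33^0·0.67^10 = 0.018228
  k=1: C(10,1)·0.33^1·0.67^9 = 0.089782
P(X ≤ 1) = 0.108010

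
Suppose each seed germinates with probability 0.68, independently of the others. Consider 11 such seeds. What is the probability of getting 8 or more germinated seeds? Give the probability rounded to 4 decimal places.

0.5110

X ~ Binomial(11, 0.68); P(X ≥ 8) = Σ C(11,k) p^k (1−p)^(11−k) over k:
  k=8: C(11,8)·0.68^8·0.32^3 = 0.247175
  k=9: C(11,9)·0.68^9·0.32^2 = 0.175083
  k=10: C(11,10)·0.68^10·0.32^1 = 0.074410
  k=11: C(11,11)·0.68^11·0.32^0 = 0.014375
Total = 0.511043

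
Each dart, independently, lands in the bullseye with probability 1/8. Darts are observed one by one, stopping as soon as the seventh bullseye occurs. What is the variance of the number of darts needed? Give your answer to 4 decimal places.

392.0000

Y = total darts until the seventh success; negative binomial with r=7, p=0.125.
Var(Y) = r(1−p)/p² = 7·0.875 / 0.125² = 392.000000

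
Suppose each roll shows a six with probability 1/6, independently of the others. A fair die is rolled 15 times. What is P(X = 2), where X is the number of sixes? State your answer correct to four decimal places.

0.2726

X ~ Binomial(n=15, p=0.166667).
P(X=2) = C(15,2) · p^2 · (1−p)^13
= 105 · 0.027778 · 0.093464 = 0.272603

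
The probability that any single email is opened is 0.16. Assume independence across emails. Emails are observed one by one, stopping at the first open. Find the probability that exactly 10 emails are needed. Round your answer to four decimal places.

Geometric (trials to first success), p = 0.16.
P(Y = 10) = (1−p)^9 · p = 0.20822 · 0.16 = 0.033315

0.0333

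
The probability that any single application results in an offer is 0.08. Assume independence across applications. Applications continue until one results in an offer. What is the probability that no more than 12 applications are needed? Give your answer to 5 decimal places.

0.63233

Y = number of applications to the first success; geometric, p = 0.08.
P(Y ≤ 12) = 1 − (1−p)^12 = 1 − 0.3676664 = 0.6323336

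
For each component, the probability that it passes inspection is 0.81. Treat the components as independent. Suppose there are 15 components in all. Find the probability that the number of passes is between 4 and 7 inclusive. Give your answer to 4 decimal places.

X ~ Binomial(15, 0.81); P(4 ≤ X ≤ 7) = Σ C(15,k) p^k (1−p)^(15−k) over k:
  k=4: C(15,4)·0.81^4·0.19^11 = 0.000007
  k=5: C(15,5)·0.81^5·0.19^10 = 0.000064
  k=6: C(15,6)·0.81^6·0.19^9 = 0.000456
  k=7: C(15,7)·0.81^7·0.19^8 = 0.002500
Total = 0.003027

0.0030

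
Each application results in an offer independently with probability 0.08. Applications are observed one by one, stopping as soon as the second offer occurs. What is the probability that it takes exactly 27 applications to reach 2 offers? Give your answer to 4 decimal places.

Y = trial on which the second success occurs; negative binomial, r=2, p=0.08.
P(Y=27) = C(26,1) · p^2 · (1−p)^25
= 26 · 0.0064 · 0.12436 = 0.020694

0.0207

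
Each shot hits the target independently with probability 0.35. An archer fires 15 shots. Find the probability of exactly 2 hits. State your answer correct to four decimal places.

X ~ Binomial(n=15, p=0.35).
P(X=2) = C(15,2) · p^2 · (1−p)^13
= 105 · 0.1225 · 0.0036972 = 0.047555

0.0476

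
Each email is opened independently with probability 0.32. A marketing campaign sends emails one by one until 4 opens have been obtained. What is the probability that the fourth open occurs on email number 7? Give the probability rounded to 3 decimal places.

0.066

Y = trial on which the fourth success occurs; negative binomial, r=4, p=0.32.
P(Y=7) = C(6,3) · p^4 · (1−p)^3
= 20 · 0.010486 · 0.31443 = 0.06594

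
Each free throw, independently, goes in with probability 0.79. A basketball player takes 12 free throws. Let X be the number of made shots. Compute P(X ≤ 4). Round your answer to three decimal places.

0.001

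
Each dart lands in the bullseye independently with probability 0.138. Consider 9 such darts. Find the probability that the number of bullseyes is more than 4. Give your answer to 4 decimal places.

0.0039

X ~ Binomial(9, 0.138); P(X ≥ 5) = Σ C(9,k) p^k (1−p)^(9−k) over k:
  k=5: C(9,5)·0.138^5·0.862^4 = 0.003482
  k=6: C(9,6)·0.138^6·0.862^3 = 0.000372
  k=7: C(9,7)·0.138^7·0.862^2 = 0.000025
  k=8: C(9,8)·0.138^8·0.862^1 = 0.000001
  k=9: C(9,9)·0.138^9·0.862^0 = 0.000000
Total = 0.003880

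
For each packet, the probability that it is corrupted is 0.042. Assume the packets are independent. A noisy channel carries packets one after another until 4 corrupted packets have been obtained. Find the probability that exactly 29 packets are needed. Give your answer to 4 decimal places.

Y = trial on which the fourth success occurs; negative binomial, r=4, p=0.042.
P(Y=29) = C(28,3) · p^4 · (1−p)^25
= 3276 · 3.1117e-06 · 0.34209 = 0.003487

0.0035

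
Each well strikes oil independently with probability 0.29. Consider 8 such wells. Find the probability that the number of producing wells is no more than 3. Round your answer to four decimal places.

X ~ Binomial(8, 0.29); P(X ≤ 3) = Σ C(8,k) p^k (1−p)^(8−k) over k:
  k=0: C(8,0)·0.29^0·0.71^8 = 0.064575
  k=1: C(8,1)·0.29^1·0.71^7 = 0.211007
  k=2: C(8,2)·0.29^2·0.71^6 = 0.301651
  k=3: C(8,3)·0.29^3·0.71^5 = 0.246419
Total = 0.823651

0.8237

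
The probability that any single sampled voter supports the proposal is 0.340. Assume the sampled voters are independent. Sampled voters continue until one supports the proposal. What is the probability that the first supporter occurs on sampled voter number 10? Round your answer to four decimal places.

Geometric (trials to first success), p = 0.34.
P(Y = 10) = (1−p)^9 · p = 0.023763 · 0.34 = 0.008079

0.0081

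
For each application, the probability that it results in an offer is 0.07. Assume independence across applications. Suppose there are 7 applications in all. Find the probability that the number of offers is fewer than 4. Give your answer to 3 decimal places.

0.999

X ~ Binomial(7, 0.07); P(X ≤ 3) = Σ C(7,k) p^k (1−p)^(7−k) over k:
  k=0: C(7,0)·0.07^0·0.93^7 = 0.60170
  k=1: C(7,1)·0.07^1·0.93^6 = 0.31703
  k=2: C(7,2)·0.07^2·0.93^5 = 0.07159
  k=3: C(7,3)·0.07^3·0.93^4 = 0.00898
Total = 0.99929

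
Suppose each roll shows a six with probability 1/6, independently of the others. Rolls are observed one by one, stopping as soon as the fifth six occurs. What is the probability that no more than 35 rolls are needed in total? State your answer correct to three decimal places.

Finishing within 35 rolls ⇔ at least 5 successes in the first 35. With X ~ Binomial(35, 0.166667), P(Y ≤ 35) = 1 − P(X ≤ 4).
  k=0: C(35,0)·0.166667^0·0.833333^35 = 0.00169
  k=1: C(35,1)·0.166667^1·0.833333^34 = 0.01185
  k=2: C(35,2)·0.166667^2·0.833333^33 = 0.04029
  k=3: C(35,3)·0.166667^3·0.833333^32 = 0.08865
  k=4: C(35,4)·0.166667^4·0.833333^31 = 0.14183
1 − 0.28432 = 0.71568

0.716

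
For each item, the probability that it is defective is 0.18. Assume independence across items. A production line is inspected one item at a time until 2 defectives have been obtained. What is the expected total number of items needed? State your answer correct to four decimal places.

Y = total items until the second success; negative binomial with r=2, p=0.18.
E[Y] = r / p = 2 / 0.18 = 11.111111

11.1111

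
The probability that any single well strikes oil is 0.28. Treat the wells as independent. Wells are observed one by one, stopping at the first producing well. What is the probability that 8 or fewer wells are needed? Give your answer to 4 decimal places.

Y = number of wells to the first success; geometric, p = 0.28.
P(Y ≤ 8) = 1 − (1−p)^8 = 1 − 0.072220 = 0.927780

0.9278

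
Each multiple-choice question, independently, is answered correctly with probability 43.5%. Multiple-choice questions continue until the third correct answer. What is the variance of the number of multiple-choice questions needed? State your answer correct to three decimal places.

Y = total multiple-choice questions until the third success; negative binomial with r=3, p=0.435.
Var(Y) = r(1−p)/p² = 3·0.565 / 0.435² = 8.95759

8.958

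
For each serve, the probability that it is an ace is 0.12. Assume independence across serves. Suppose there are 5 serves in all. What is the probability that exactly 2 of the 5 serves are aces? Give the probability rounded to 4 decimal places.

0.0981

X ~ Binomial(n=5, p=0.12).
P(X=2) = C(5,2) · p^2 · (1−p)^3
= 10 · 0.0144 · 0.68147 = 0.098132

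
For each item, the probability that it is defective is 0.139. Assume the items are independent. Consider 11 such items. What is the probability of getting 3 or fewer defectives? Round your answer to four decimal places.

0.9452

X ~ Binomial(11, 0.139); P(X ≤ 3) = Σ C(11,k) p^k (1−p)^(11−k) over k:
  k=0: C(11,0)·0.139^0·0.861^11 = 0.192768
  k=1: C(11,1)·0.139^1·0.861^10 = 0.342325
  k=2: C(11,2)·0.139^2·0.861^9 = 0.276325
  k=3: C(11,3)·0.139^3·0.861^8 = 0.133830
Total = 0.945249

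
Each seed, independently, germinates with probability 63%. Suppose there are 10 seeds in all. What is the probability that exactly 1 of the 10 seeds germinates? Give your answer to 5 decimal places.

X ~ Binomial(n=10, p=0.63).
P(X=1) = C(10,1) · p^1 · (1−p)^9
= 10 · 0.63 · 0.00012996 = 0.0008188

0.00082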